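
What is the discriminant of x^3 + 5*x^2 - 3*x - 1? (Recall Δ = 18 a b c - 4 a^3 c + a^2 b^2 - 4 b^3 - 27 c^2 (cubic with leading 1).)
Δ = 1076

For x^3 + a x^2 + b x + c the discriminant is Δ = 18 a b c - 4 a^3 c + a^2 b^2 - 4 b^3 - 27 c^2.
Plug a = 5, b = -3, c = -1:
  18*(5)*(-3)*(-1) - 4*(5)^3*(-1) + (5)^2*(-3)^2 - 4*(-3)^3 - 27*(-1)^2
  = 270 + (500) + 225 + (108) + (-27)
  = 1076.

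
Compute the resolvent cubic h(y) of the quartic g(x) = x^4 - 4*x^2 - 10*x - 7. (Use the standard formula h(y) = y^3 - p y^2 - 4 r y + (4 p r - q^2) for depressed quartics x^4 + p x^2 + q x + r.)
h(y) = y^3 + 4*y^2 + 28*y + 12

Identify coefficients: p = -4, q = -10, r = -7.
Plug into h(y) = y^3 - p y^2 - 4 r y + (4 p r - q^2):
  h(y) = y^3 - (-4) y^2 - 4*(-7) y + (4*(-4)*(-7) - (-10)^2)
       = y^3 + (4) y^2 + (28) y + (12).
Simplifying: h(y) = y^3 + 4*y^2 + 28*y + 12.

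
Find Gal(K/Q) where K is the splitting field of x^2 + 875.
Gal(K/Q) = Z/2Z (cyclic of order 2)

x^2 + 875 is irreducible over Q since -875 is not a rational square. The splitting field Q(sqrt(-875)) has degree 2 over Q, and its unique nontrivial automorphism is sqrt(-875) ↦ -sqrt(-875). Hence Gal(Q(sqrt(-875))/Q) = Z/2Z.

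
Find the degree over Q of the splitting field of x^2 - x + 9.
[K:Q] = 2

The discriminant of x^2 + (-1)*x + (9) is b^2 - 4c = 1 - (36) = -35. Since -35 is not a perfect square in Q, the polynomial is irreducible over Q. Its two roots generate a degree-2 extension, so [K:Q] = 2.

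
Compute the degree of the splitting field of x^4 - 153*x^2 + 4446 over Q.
[K:Q] = 4

f factors as (x^2 - 114)(x^2 - 39); the splitting field is K = Q(sqrt(114), sqrt(39)). Since 114, 39, and 4446 are all non-squares in Q, the three subfields Q(sqrt(114)), Q(sqrt(39)), Q(sqrt(4446)) are distinct degree-2 extensions, so [K:Q] = 4 (Klein four Galois group).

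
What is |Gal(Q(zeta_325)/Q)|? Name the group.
|Gal(Q(zeta_325)/Q)| = phi(325) = 240; group ≅ (Z/325Z)^* ≅ Z/12Z × Z/20Z

The n-th cyclotomic polynomial Φ_325(x) is the minimal polynomial of zeta_325 over Q and has degree phi(325) = 240. So Q(zeta_325) is a degree-240 Galois extension with Galois group (Z/325Z)^*. By CRT, (Z/325Z)^* ≅ (Z/25Z)^* × (Z/13Z)^*. Each prime-power unit group is (Z/25Z)^* ≅ Z/20Z; (Z/13Z)^* ≅ Z/12Z. Hence Gal(Q(zeta_325)/Q) ≅ Z/12Z × Z/20Z.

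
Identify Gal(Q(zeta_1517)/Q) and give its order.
|Gal(Q(zeta_1517)/Q)| = phi(1517) = 1440; group ≅ (Z/1517Z)^* ≅ Z/36Z × Z/40Z

The n-th cyclotomic polynomial Φ_1517(x) is the minimal polynomial of zeta_1517 over Q and has degree phi(1517) = 1440. So Q(zeta_1517) is a degree-1440 Galois extension with Galois group (Z/1517Z)^*. By CRT, (Z/1517Z)^* ≅ (Z/37Z)^* × (Z/41Z)^*. Each prime-power unit group is (Z/37Z)^* ≅ Z/36Z; (Z/41Z)^* ≅ Z/40Z. Hence Gal(Q(zeta_1517)/Q) ≅ Z/36Z × Z/40Z.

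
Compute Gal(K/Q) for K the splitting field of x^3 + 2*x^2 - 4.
Gal(K/Q) = S_3 (symmetric group of order 6)

Compute the discriminant of x^3 + (2)*x^2 + (0)*x + (-4): Δ = -304. Since Δ is not a rational square, the Galois group is not contained in A_3; it must be the full S_3 (irreducibility of the cubic rules out anything smaller).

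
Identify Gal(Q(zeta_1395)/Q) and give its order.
|Gal(Q(zeta_1395)/Q)| = phi(1395) = 720; group ≅ (Z/1395Z)^* ≅ Z/4Z × Z/6Z × Z/30Z

The n-th cyclotomic polynomial Φ_1395(x) is the minimal polynomial of zeta_1395 over Q and has degree phi(1395) = 720. So Q(zeta_1395) is a degree-720 Galois extension with Galois group (Z/1395Z)^*. By CRT, (Z/1395Z)^* ≅ (Z/9Z)^* × (Z/5Z)^* × (Z/31Z)^*. Each prime-power unit group is (Z/9Z)^* ≅ Z/6Z; (Z/5Z)^* ≅ Z/4Z; (Z/31Z)^* ≅ Z/30Z. Hence Gal(Q(zeta_1395)/Q) ≅ Z/4Z × Z/6Z × Z/30Z.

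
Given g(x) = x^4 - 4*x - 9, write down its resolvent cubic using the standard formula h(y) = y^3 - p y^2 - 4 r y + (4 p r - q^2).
h(y) = y^3 + 36*y - 16

Identify coefficients: p = 0, q = -4, r = -9.
Plug into h(y) = y^3 - p y^2 - 4 r y + (4 p r - q^2):
  h(y) = y^3 - (0) y^2 - 4*(-9) y + (4*(0)*(-9) - (-4)^2)
       = y^3 + (0) y^2 + (36) y + (-16).
Simplifying: h(y) = y^3 + 36*y - 16.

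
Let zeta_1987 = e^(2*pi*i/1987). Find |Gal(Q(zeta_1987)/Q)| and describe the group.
|Gal(Q(zeta_1987)/Q)| = phi(1987) = 1986; group ≅ (Z/1987Z)^* ≅ Z/1986Z

The n-th cyclotomic polynomial Φ_1987(x) is the minimal polynomial of zeta_1987 over Q and has degree phi(1987) = 1986. So Q(zeta_1987) is a degree-1986 Galois extension with Galois group (Z/1987Z)^*. (Z/1987Z)^* is cyclic since 1987 is an odd prime power (or 4). Hence Gal(Q(zeta_1987)/Q) ≅ Z/1986Z.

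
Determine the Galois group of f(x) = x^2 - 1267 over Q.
Gal(K/Q) = Z/2Z (cyclic of order 2)

x^2 - 1267 is irreducible over Q since 1267 is not a rational square. The splitting field Q(sqrt(1267)) has degree 2 over Q, and its unique nontrivial automorphism is sqrt(1267) ↦ -sqrt(1267). Hence Gal(Q(sqrt(1267))/Q) = Z/2Z.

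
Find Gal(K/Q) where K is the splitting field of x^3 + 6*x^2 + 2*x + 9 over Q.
Gal(K/Q) = S_3 (symmetric group of order 6)

Compute the discriminant of x^3 + (6)*x^2 + (2)*x + (9): Δ = -7907. Since Δ is not a rational square, the Galois group is not contained in A_3; it must be the full S_3 (irreducibility of the cubic rules out anything smaller).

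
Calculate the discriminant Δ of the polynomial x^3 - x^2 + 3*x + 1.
Δ = -176

For x^3 + a x^2 + b x + c the discriminant is Δ = 18 a b c - 4 a^3 c + a^2 b^2 - 4 b^3 - 27 c^2.
Plug a = -1, b = 3, c = 1:
  18*(-1)*(3)*(1) - 4*(-1)^3*(1) + (-1)^2*(3)^2 - 4*(3)^3 - 27*(1)^2
  = -54 + (4) + 9 + (-108) + (-27)
  = -176.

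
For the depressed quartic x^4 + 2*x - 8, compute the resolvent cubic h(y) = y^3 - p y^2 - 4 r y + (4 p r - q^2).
h(y) = y^3 + 32*y - 4

Identify coefficients: p = 0, q = 2, r = -8.
Plug into h(y) = y^3 - p y^2 - 4 r y + (4 p r - q^2):
  h(y) = y^3 - (0) y^2 - 4*(-8) y + (4*(0)*(-8) - (2)^2)
       = y^3 + (0) y^2 + (32) y + (-4).
Simplifying: h(y) = y^3 + 32*y - 4.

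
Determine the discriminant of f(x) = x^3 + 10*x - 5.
Δ = -4675

For a depressed cubic x^3 + p x + q the discriminant is Δ = -4 p^3 - 27 q^2 = -4*(10)^3 - 27*(-5)^2 = -4000 - 675 = -4675.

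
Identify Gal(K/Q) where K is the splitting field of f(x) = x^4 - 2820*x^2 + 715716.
Gal(K/Q) = Z/2Z (cyclic of order 2)

f factors as (x^2 - 2538)(x^2 - 282), so the splitting field is K = Q(sqrt(2538), sqrt(282)). The squarefree part of 2538 is 282 and the squarefree part of 282 is also 282, so sqrt(2538) and sqrt(282) are both rational multiples of sqrt(282). Hence Q(sqrt(2538)) = Q(sqrt(282)) = Q(sqrt(282)), and the splitting field collapses to a single degree-2 extension with Galois group Z/2Z.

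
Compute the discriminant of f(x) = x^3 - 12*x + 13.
Δ = 2349

For a depressed cubic x^3 + p x + q the discriminant is Δ = -4 p^3 - 27 q^2 = -4*(-12)^3 - 27*(13)^2 = 6912 - 4563 = 2349.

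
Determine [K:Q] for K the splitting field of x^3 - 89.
[K:Q] = 6

x^3 - 89 has one real root r = 89^(1/3) and two complex roots r*zeta_3, r*zeta_3^2 where zeta_3 = e^(2*pi*i/3). The splitting field is Q(r, zeta_3). [Q(r):Q] = 3 and [Q(zeta_3):Q] = 2 with gcd = 1, so [Q(r, zeta_3):Q] = 3 * 2 = 6.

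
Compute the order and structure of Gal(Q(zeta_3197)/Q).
|Gal(Q(zeta_3197)/Q)| = phi(3197) = 3036; group ≅ (Z/3197Z)^* ≅ Z/22Z × Z/138Z

The n-th cyclotomic polynomial Φ_3197(x) is the minimal polynomial of zeta_3197 over Q and has degree phi(3197) = 3036. So Q(zeta_3197) is a degree-3036 Galois extension with Galois group (Z/3197Z)^*. By CRT, (Z/3197Z)^* ≅ (Z/23Z)^* × (Z/139Z)^*. Each prime-power unit group is (Z/23Z)^* ≅ Z/22Z; (Z/139Z)^* ≅ Z/138Z. Hence Gal(Q(zeta_3197)/Q) ≅ Z/22Z × Z/138Z.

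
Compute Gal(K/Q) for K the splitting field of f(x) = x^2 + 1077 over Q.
Gal(K/Q) = Z/2Z (cyclic of order 2)

x^2 + 1077 is irreducible over Q since -1077 is not a rational square. The splitting field Q(sqrt(-1077)) has degree 2 over Q, and its unique nontrivial automorphism is sqrt(-1077) ↦ -sqrt(-1077). Hence Gal(Q(sqrt(-1077))/Q) = Z/2Z.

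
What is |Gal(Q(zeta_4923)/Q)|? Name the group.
|Gal(Q(zeta_4923)/Q)| = phi(4923) = 3276; group ≅ (Z/4923Z)^* ≅ Z/6Z × Z/546Z

The n-th cyclotomic polynomial Φ_4923(x) is the minimal polynomial of zeta_4923 over Q and has degree phi(4923) = 3276. So Q(zeta_4923) is a degree-3276 Galois extension with Galois group (Z/4923Z)^*. By CRT, (Z/4923Z)^* ≅ (Z/9Z)^* × (Z/547Z)^*. Each prime-power unit group is (Z/9Z)^* ≅ Z/6Z; (Z/547Z)^* ≅ Z/546Z. Hence Gal(Q(zeta_4923)/Q) ≅ Z/6Z × Z/546Z.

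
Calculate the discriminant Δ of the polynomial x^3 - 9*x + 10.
Δ = 216

For a depressed cubic x^3 + p x + q the discriminant is Δ = -4 p^3 - 27 q^2 = -4*(-9)^3 - 27*(10)^2 = 2916 - 2700 = 216.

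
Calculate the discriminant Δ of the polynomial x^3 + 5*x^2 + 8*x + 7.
Δ = -231

For x^3 + a x^2 + b x + c the discriminant is Δ = 18 a b c - 4 a^3 c + a^2 b^2 - 4 b^3 - 27 c^2.
Plug a = 5, b = 8, c = 7:
  18*(5)*(8)*(7) - 4*(5)^3*(7) + (5)^2*(8)^2 - 4*(8)^3 - 27*(7)^2
  = 5040 + (-3500) + 1600 + (-2048) + (-1323)
  = -231.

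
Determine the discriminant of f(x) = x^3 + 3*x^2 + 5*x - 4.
Δ = -1355

For x^3 + a x^2 + b x + c the discriminant is Δ = 18 a b c - 4 a^3 c + a^2 b^2 - 4 b^3 - 27 c^2.
Plug a = 3, b = 5, c = -4:
  18*(3)*(5)*(-4) - 4*(3)^3*(-4) + (3)^2*(5)^2 - 4*(5)^3 - 27*(-4)^2
  = -1080 + (432) + 225 + (-500) + (-432)
  = -1355.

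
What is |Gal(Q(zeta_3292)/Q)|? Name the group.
|Gal(Q(zeta_3292)/Q)| = phi(3292) = 1644; group ≅ (Z/3292Z)^* ≅ Z/2Z × Z/822Z

The n-th cyclotomic polynomial Φ_3292(x) is the minimal polynomial of zeta_3292 over Q and has degree phi(3292) = 1644. So Q(zeta_3292) is a degree-1644 Galois extension with Galois group (Z/3292Z)^*. By CRT, (Z/3292Z)^* ≅ (Z/4Z)^* × (Z/823Z)^*. Each prime-power unit group is (Z/4Z)^* ≅ Z/2Z; (Z/823Z)^* ≅ Z/822Z. Hence Gal(Q(zeta_3292)/Q) ≅ Z/2Z × Z/822Z.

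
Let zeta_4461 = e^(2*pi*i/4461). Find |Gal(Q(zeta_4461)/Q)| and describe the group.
|Gal(Q(zeta_4461)/Q)| = phi(4461) = 2972; group ≅ (Z/4461Z)^* ≅ Z/2Z × Z/1486Z

The n-th cyclotomic polynomial Φ_4461(x) is the minimal polynomial of zeta_4461 over Q and has degree phi(4461) = 2972. So Q(zeta_4461) is a degree-2972 Galois extension with Galois group (Z/4461Z)^*. By CRT, (Z/4461Z)^* ≅ (Z/3Z)^* × (Z/1487Z)^*. Each prime-power unit group is (Z/3Z)^* ≅ Z/2Z; (Z/1487Z)^* ≅ Z/1486Z. Hence Gal(Q(zeta_4461)/Q) ≅ Z/2Z × Z/1486Z.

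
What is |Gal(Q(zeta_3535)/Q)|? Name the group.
|Gal(Q(zeta_3535)/Q)| = phi(3535) = 2400; group ≅ (Z/3535Z)^* ≅ Z/4Z × Z/6Z × Z/100Z

The n-th cyclotomic polynomial Φ_3535(x) is the minimal polynomial of zeta_3535 over Q and has degree phi(3535) = 2400. So Q(zeta_3535) is a degree-2400 Galois extension with Galois group (Z/3535Z)^*. By CRT, (Z/3535Z)^* ≅ (Z/5Z)^* × (Z/7Z)^* × (Z/101Z)^*. Each prime-power unit group is (Z/5Z)^* ≅ Z/4Z; (Z/7Z)^* ≅ Z/6Z; (Z/101Z)^* ≅ Z/100Z. Hence Gal(Q(zeta_3535)/Q) ≅ Z/4Z × Z/6Z × Z/100Z.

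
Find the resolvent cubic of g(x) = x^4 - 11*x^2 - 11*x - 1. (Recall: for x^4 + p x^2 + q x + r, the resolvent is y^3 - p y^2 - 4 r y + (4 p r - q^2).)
h(y) = y^3 + 11*y^2 + 4*y - 77

Identify coefficients: p = -11, q = -11, r = -1.
Plug into h(y) = y^3 - p y^2 - 4 r y + (4 p r - q^2):
  h(y) = y^3 - (-11) y^2 - 4*(-1) y + (4*(-11)*(-1) - (-11)^2)
       = y^3 + (11) y^2 + (4) y + (-77).
Simplifying: h(y) = y^3 + 11*y^2 + 4*y - 77.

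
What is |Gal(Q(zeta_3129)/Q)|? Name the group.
|Gal(Q(zeta_3129)/Q)| = phi(3129) = 1776; group ≅ (Z/3129Z)^* ≅ Z/2Z × Z/6Z × Z/148Z

The n-th cyclotomic polynomial Φ_3129(x) is the minimal polynomial of zeta_3129 over Q and has degree phi(3129) = 1776. So Q(zeta_3129) is a degree-1776 Galois extension with Galois group (Z/3129Z)^*. By CRT, (Z/3129Z)^* ≅ (Z/3Z)^* × (Z/7Z)^* × (Z/149Z)^*. Each prime-power unit group is (Z/3Z)^* ≅ Z/2Z; (Z/7Z)^* ≅ Z/6Z; (Z/149Z)^* ≅ Z/148Z. Hence Gal(Q(zeta_3129)/Q) ≅ Z/2Z × Z/6Z × Z/148Z.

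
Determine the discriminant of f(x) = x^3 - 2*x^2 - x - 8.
Δ = -2264

For x^3 + a x^2 + b x + c the discriminant is Δ = 18 a b c - 4 a^3 c + a^2 b^2 - 4 b^3 - 27 c^2.
Plug a = -2, b = -1, c = -8:
  18*(-2)*(-1)*(-8) - 4*(-2)^3*(-8) + (-2)^2*(-1)^2 - 4*(-1)^3 - 27*(-8)^2
  = -288 + (-256) + 4 + (4) + (-1728)
  = -2264.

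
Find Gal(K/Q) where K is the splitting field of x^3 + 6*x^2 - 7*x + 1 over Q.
Gal(K/Q) = S_3 (symmetric group of order 6)

Compute the discriminant of x^3 + (6)*x^2 + (-7)*x + (1): Δ = 1489. Since Δ is not a rational square, the Galois group is not contained in A_3; it must be the full S_3 (irreducibility of the cubic rules out anything smaller).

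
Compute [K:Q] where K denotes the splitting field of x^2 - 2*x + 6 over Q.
[K:Q] = 2

The discriminant of x^2 + (-2)*x + (6) is b^2 - 4c = 4 - (24) = -20. Since -20 is not a perfect square in Q, the polynomial is irreducible over Q. Its two roots generate a degree-2 extension, so [K:Q] = 2.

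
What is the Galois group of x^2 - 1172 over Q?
Gal(K/Q) = Z/2Z (cyclic of order 2)

x^2 - 1172 is irreducible over Q since 1172 is not a rational square. The splitting field Q(sqrt(1172)) has degree 2 over Q, and its unique nontrivial automorphism is sqrt(1172) ↦ -sqrt(1172). Hence Gal(Q(sqrt(1172))/Q) = Z/2Z.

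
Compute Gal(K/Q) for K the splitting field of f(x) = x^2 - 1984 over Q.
Gal(K/Q) = Z/2Z (cyclic of order 2)

x^2 - 1984 is irreducible over Q since 1984 is not a rational square. The splitting field Q(sqrt(1984)) has degree 2 over Q, and its unique nontrivial automorphism is sqrt(1984) ↦ -sqrt(1984). Hence Gal(Q(sqrt(1984))/Q) = Z/2Z.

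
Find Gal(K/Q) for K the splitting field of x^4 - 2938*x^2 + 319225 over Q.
Gal(K/Q) = Z/2Z (cyclic of order 2)

f factors as (x^2 - 113)(x^2 - 2825), so the splitting field is K = Q(sqrt(113), sqrt(2825)). The squarefree part of 113 is 113 and the squarefree part of 2825 is also 113, so sqrt(113) and sqrt(2825) are both rational multiples of sqrt(113). Hence Q(sqrt(113)) = Q(sqrt(2825)) = Q(sqrt(113)), and the splitting field collapses to a single degree-2 extension with Galois group Z/2Z.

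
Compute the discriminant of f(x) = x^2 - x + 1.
Δ = -3

For a quadratic a x^2 + b x + c the discriminant is Δ = b^2 - 4ac = (-1)^2 - 4*(1)*(1) = 1 - (4) = -3.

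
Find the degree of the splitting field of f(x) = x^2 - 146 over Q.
[K:Q] = 2

The polynomial x^2 - 146 is irreducible over Q since 146 is not a perfect square. Its splitting field is Q(sqrt(146)), which has degree 2 over Q.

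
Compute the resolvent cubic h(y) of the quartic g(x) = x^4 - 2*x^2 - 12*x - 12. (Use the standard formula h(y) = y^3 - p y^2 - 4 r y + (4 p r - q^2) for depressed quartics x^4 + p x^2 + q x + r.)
h(y) = y^3 + 2*y^2 + 48*y - 48

Identify coefficients: p = -2, q = -12, r = -12.
Plug into h(y) = y^3 - p y^2 - 4 r y + (4 p r - q^2):
  h(y) = y^3 - (-2) y^2 - 4*(-12) y + (4*(-2)*(-12) - (-12)^2)
       = y^3 + (2) y^2 + (48) y + (-48).
Simplifying: h(y) = y^3 + 2*y^2 + 48*y - 48.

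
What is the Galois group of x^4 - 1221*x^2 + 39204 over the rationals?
Gal(K/Q) = Z/2Z (cyclic of order 2)

f factors as (x^2 - 1188)(x^2 - 33), so the splitting field is K = Q(sqrt(1188), sqrt(33)). The squarefree part of 1188 is 33 and the squarefree part of 33 is also 33, so sqrt(1188) and sqrt(33) are both rational multiples of sqrt(33). Hence Q(sqrt(1188)) = Q(sqrt(33)) = Q(sqrt(33)), and the splitting field collapses to a single degree-2 extension with Galois group Z/2Z.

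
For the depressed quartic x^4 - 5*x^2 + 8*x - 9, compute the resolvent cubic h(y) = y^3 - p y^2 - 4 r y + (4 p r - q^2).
h(y) = y^3 + 5*y^2 + 36*y + 116

Identify coefficients: p = -5, q = 8, r = -9.
Plug into h(y) = y^3 - p y^2 - 4 r y + (4 p r - q^2):
  h(y) = y^3 - (-5) y^2 - 4*(-9) y + (4*(-5)*(-9) - (8)^2)
       = y^3 + (5) y^2 + (36) y + (116).
Simplifying: h(y) = y^3 + 5*y^2 + 36*y + 116.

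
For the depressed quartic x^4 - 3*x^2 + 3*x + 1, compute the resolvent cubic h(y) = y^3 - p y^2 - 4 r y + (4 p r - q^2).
h(y) = y^3 + 3*y^2 - 4*y - 21

Identify coefficients: p = -3, q = 3, r = 1.
Plug into h(y) = y^3 - p y^2 - 4 r y + (4 p r - q^2):
  h(y) = y^3 - (-3) y^2 - 4*(1) y + (4*(-3)*(1) - (3)^2)
       = y^3 + (3) y^2 + (-4) y + (-21).
Simplifying: h(y) = y^3 + 3*y^2 - 4*y - 21.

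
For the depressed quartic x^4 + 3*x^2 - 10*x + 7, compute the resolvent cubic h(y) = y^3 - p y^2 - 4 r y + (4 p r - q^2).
h(y) = y^3 - 3*y^2 - 28*y - 16

Identify coefficients: p = 3, q = -10, r = 7.
Plug into h(y) = y^3 - p y^2 - 4 r y + (4 p r - q^2):
  h(y) = y^3 - (3) y^2 - 4*(7) y + (4*(3)*(7) - (-10)^2)
       = y^3 + (-3) y^2 + (-28) y + (-16).
Simplifying: h(y) = y^3 - 3*y^2 - 28*y - 16.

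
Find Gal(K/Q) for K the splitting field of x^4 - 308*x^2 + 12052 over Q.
Gal(K/Q) = V_4 (Klein four-group, Z/2Z × Z/2Z)

f factors as (x^2 - 262)(x^2 - 46), so the splitting field is K = Q(sqrt(262), sqrt(46)). The elements 262, 46, 12052 are all non-squares in Q, so sqrt(262) and sqrt(46) generate independent quadratic extensions. Thus [K:Q] = 4 and Gal(K/Q) is generated by the two order-2 automorphisms sqrt(262) ↦ -sqrt(262) and sqrt(46) ↦ -sqrt(46), giving V_4.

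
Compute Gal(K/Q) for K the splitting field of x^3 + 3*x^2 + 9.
Gal(K/Q) = S_3 (symmetric group of order 6)

Compute the discriminant of x^3 + (3)*x^2 + (0)*x + (9): Δ = -3159. Since Δ is not a rational square, the Galois group is not contained in A_3; it must be the full S_3 (irreducibility of the cubic rules out anything smaller).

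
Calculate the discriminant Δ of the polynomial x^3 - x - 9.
Δ = -2183

For a depressed cubic x^3 + p x + q the discriminant is Δ = -4 p^3 - 27 q^2 = -4*(-1)^3 - 27*(-9)^2 = 4 - 2187 = -2183.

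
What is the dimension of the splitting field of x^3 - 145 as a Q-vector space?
[K:Q] = 6

x^3 - 145 has one real root r = 145^(1/3) and two complex roots r*zeta_3, r*zeta_3^2 where zeta_3 = e^(2*pi*i/3). The splitting field is Q(r, zeta_3). [Q(r):Q] = 3 and [Q(zeta_3):Q] = 2 with gcd = 1, so [Q(r, zeta_3):Q] = 3 * 2 = 6.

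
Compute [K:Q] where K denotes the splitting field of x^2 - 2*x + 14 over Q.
[K:Q] = 2

The discriminant of x^2 + (-2)*x + (14) is b^2 - 4c = 4 - (56) = -52. Since -52 is not a perfect square in Q, the polynomial is irreducible over Q. Its two roots generate a degree-2 extension, so [K:Q] = 2.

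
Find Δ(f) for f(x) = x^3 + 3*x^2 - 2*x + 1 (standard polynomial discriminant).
Δ = -175

For x^3 + a x^2 + b x + c the discriminant is Δ = 18 a b c - 4 a^3 c + a^2 b^2 - 4 b^3 - 27 c^2.
Plug a = 3, b = -2, c = 1:
  18*(3)*(-2)*(1) - 4*(3)^3*(1) + (3)^2*(-2)^2 - 4*(-2)^3 - 27*(1)^2
  = -108 + (-108) + 36 + (32) + (-27)
  = -175.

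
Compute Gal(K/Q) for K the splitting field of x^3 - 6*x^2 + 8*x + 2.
Gal(K/Q) = S_3 (symmetric group of order 6)

Compute the discriminant of x^3 + (-6)*x^2 + (8)*x + (2): Δ = 148. Since Δ is not a rational square, the Galois group is not contained in A_3; it must be the full S_3 (irreducibility of the cubic rules out anything smaller).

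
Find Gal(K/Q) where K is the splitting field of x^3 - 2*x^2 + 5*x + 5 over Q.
Gal(K/Q) = S_3 (symmetric group of order 6)

Compute the discriminant of x^3 + (-2)*x^2 + (5)*x + (5): Δ = -1815. Since Δ is not a rational square, the Galois group is not contained in A_3; it must be the full S_3 (irreducibility of the cubic rules out anything smaller).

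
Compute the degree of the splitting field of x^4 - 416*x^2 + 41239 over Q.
[K:Q] = 4

f factors as (x^2 - 253)(x^2 - 163); the splitting field is K = Q(sqrt(253), sqrt(163)). Since 253, 163, and 41239 are all non-squares in Q, the three subfields Q(sqrt(253)), Q(sqrt(163)), Q(sqrt(41239)) are distinct degree-2 extensions, so [K:Q] = 4 (Klein four Galois group).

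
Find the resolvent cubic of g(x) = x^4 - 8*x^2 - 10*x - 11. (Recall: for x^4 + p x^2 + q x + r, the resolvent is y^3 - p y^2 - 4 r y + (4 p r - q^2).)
h(y) = y^3 + 8*y^2 + 44*y + 252

Identify coefficients: p = -8, q = -10, r = -11.
Plug into h(y) = y^3 - p y^2 - 4 r y + (4 p r - q^2):
  h(y) = y^3 - (-8) y^2 - 4*(-11) y + (4*(-8)*(-11) - (-10)^2)
       = y^3 + (8) y^2 + (44) y + (252).
Simplifying: h(y) = y^3 + 8*y^2 + 44*y + 252.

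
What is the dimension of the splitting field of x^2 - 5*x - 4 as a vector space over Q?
[K:Q] = 2

The discriminant of x^2 + (-5)*x + (-4) is b^2 - 4c = 25 - (-16) = 41. Since 41 is not a perfect square in Q, the polynomial is irreducible over Q. Its two roots generate a degree-2 extension, so [K:Q] = 2.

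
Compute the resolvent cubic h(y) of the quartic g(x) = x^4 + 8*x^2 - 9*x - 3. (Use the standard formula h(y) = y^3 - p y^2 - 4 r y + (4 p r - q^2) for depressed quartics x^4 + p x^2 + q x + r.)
h(y) = y^3 - 8*y^2 + 12*y - 177

Identify coefficients: p = 8, q = -9, r = -3.
Plug into h(y) = y^3 - p y^2 - 4 r y + (4 p r - q^2):
  h(y) = y^3 - (8) y^2 - 4*(-3) y + (4*(8)*(-3) - (-9)^2)
       = y^3 + (-8) y^2 + (12) y + (-177).
Simplifying: h(y) = y^3 - 8*y^2 + 12*y - 177.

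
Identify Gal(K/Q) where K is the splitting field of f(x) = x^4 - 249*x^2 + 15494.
Gal(K/Q) = V_4 (Klein four-group, Z/2Z × Z/2Z)

f factors as (x^2 - 127)(x^2 - 122), so the splitting field is K = Q(sqrt(127), sqrt(122)). The elements 127, 122, 15494 are all non-squares in Q, so sqrt(127) and sqrt(122) generate independent quadratic extensions. Thus [K:Q] = 4 and Gal(K/Q) is generated by the two order-2 automorphisms sqrt(127) ↦ -sqrt(127) and sqrt(122) ↦ -sqrt(122), giving V_4.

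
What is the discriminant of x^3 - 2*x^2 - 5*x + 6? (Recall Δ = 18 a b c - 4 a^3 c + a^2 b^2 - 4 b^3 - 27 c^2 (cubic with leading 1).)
Δ = 900

For x^3 + a x^2 + b x + c the discriminant is Δ = 18 a b c - 4 a^3 c + a^2 b^2 - 4 b^3 - 27 c^2.
Plug a = -2, b = -5, c = 6:
  18*(-2)*(-5)*(6) - 4*(-2)^3*(6) + (-2)^2*(-5)^2 - 4*(-5)^3 - 27*(6)^2
  = 1080 + (192) + 100 + (500) + (-972)
  = 900.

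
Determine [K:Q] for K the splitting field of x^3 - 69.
[K:Q] = 6

x^3 - 69 has one real root r = 69^(1/3) and two complex roots r*zeta_3, r*zeta_3^2 where zeta_3 = e^(2*pi*i/3). The splitting field is Q(r, zeta_3). [Q(r):Q] = 3 and [Q(zeta_3):Q] = 2 with gcd = 1, so [Q(r, zeta_3):Q] = 3 * 2 = 6.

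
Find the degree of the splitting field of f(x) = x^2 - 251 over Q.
[K:Q] = 2

The polynomial x^2 - 251 is irreducible over Q since 251 is not a perfect square. Its splitting field is Q(sqrt(251)), which has degree 2 over Q.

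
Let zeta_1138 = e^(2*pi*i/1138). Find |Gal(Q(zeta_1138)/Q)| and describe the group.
|Gal(Q(zeta_1138)/Q)| = phi(1138) = 568; group ≅ (Z/1138Z)^* ≅ Z/568Z

The n-th cyclotomic polynomial Φ_1138(x) is the minimal polynomial of zeta_1138 over Q and has degree phi(1138) = 568. So Q(zeta_1138) is a degree-568 Galois extension with Galois group (Z/1138Z)^*. By CRT, (Z/1138Z)^* ≅ (Z/2Z)^* × (Z/569Z)^*. Each prime-power unit group is (Z/2Z)^* ≅ trivial group (order 1); (Z/569Z)^* ≅ Z/568Z. Hence Gal(Q(zeta_1138)/Q) ≅ Z/568Z.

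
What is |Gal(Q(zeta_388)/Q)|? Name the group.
|Gal(Q(zeta_388)/Q)| = phi(388) = 192; group ≅ (Z/388Z)^* ≅ Z/2Z × Z/96Z

The n-th cyclotomic polynomial Φ_388(x) is the minimal polynomial of zeta_388 over Q and has degree phi(388) = 192. So Q(zeta_388) is a degree-192 Galois extension with Galois group (Z/388Z)^*. By CRT, (Z/388Z)^* ≅ (Z/4Z)^* × (Z/97Z)^*. Each prime-power unit group is (Z/4Z)^* ≅ Z/2Z; (Z/97Z)^* ≅ Z/96Z. Hence Gal(Q(zeta_388)/Q) ≅ Z/2Z × Z/96Z.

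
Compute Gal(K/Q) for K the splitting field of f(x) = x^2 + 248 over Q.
Gal(K/Q) = Z/2Z (cyclic of order 2)

x^2 + 248 is irreducible over Q since -248 is not a rational square. The splitting field Q(sqrt(-248)) has degree 2 over Q, and its unique nontrivial automorphism is sqrt(-248) ↦ -sqrt(-248). Hence Gal(Q(sqrt(-248))/Q) = Z/2Z.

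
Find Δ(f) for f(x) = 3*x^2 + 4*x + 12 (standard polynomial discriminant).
Δ = -128

For a quadratic a x^2 + b x + c the discriminant is Δ = b^2 - 4ac = (4)^2 - 4*(3)*(12) = 16 - (144) = -128.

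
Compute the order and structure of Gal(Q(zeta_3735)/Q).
|Gal(Q(zeta_3735)/Q)| = phi(3735) = 1968; group ≅ (Z/3735Z)^* ≅ Z/4Z × Z/6Z × Z/82Z

The n-th cyclotomic polynomial Φ_3735(x) is the minimal polynomial of zeta_3735 over Q and has degree phi(3735) = 1968. So Q(zeta_3735) is a degree-1968 Galois extension with Galois group (Z/3735Z)^*. By CRT, (Z/3735Z)^* ≅ (Z/9Z)^* × (Z/5Z)^* × (Z/83Z)^*. Each prime-power unit group is (Z/9Z)^* ≅ Z/6Z; (Z/5Z)^* ≅ Z/4Z; (Z/83Z)^* ≅ Z/82Z. Hence Gal(Q(zeta_3735)/Q) ≅ Z/4Z × Z/6Z × Z/82Z.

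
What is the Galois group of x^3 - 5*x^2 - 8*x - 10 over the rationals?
Gal(K/Q) = S_3 (symmetric group of order 6)

Compute the discriminant of x^3 + (-5)*x^2 + (-8)*x + (-10): Δ = -11252. Since Δ is not a rational square, the Galois group is not contained in A_3; it must be the full S_3 (irreducibility of the cubic rules out anything smaller).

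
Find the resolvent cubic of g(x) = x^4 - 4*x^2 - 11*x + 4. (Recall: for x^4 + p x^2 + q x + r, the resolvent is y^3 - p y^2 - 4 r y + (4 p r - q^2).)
h(y) = y^3 + 4*y^2 - 16*y - 185

Identify coefficients: p = -4, q = -11, r = 4.
Plug into h(y) = y^3 - p y^2 - 4 r y + (4 p r - q^2):
  h(y) = y^3 - (-4) y^2 - 4*(4) y + (4*(-4)*(4) - (-11)^2)
       = y^3 + (4) y^2 + (-16) y + (-185).
Simplifying: h(y) = y^3 + 4*y^2 - 16*y - 185.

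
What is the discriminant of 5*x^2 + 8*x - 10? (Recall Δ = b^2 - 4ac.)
Δ = 264

For a quadratic a x^2 + b x + c the discriminant is Δ = b^2 - 4ac = (8)^2 - 4*(5)*(-10) = 64 - (-200) = 264.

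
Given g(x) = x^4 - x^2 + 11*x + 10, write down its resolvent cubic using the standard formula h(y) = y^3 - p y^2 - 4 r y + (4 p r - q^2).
h(y) = y^3 + y^2 - 40*y - 161

Identify coefficients: p = -1, q = 11, r = 10.
Plug into h(y) = y^3 - p y^2 - 4 r y + (4 p r - q^2):
  h(y) = y^3 - (-1) y^2 - 4*(10) y + (4*(-1)*(10) - (11)^2)
       = y^3 + (1) y^2 + (-40) y + (-161).
Simplifying: h(y) = y^3 + y^2 - 40*y - 161.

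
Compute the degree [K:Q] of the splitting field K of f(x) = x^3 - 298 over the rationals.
[K:Q] = 6

x^3 - 298 has one real root r = 298^(1/3) and two complex roots r*zeta_3, r*zeta_3^2 where zeta_3 = e^(2*pi*i/3). The splitting field is Q(r, zeta_3). [Q(r):Q] = 3 and [Q(zeta_3):Q] = 2 with gcd = 1, so [Q(r, zeta_3):Q] = 3 * 2 = 6.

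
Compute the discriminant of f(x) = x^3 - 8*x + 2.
Δ = 1940

For a depressed cubic x^3 + p x + q the discriminant is Δ = -4 p^3 - 27 q^2 = -4*(-8)^3 - 27*(2)^2 = 2048 - 108 = 1940.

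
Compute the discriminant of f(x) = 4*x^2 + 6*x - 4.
Δ = 100

For a quadratic a x^2 + b x + c the discriminant is Δ = b^2 - 4ac = (6)^2 - 4*(4)*(-4) = 36 - (-64) = 100.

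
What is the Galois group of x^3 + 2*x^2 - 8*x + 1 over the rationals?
Gal(K/Q) = S_3 (symmetric group of order 6)

Compute the discriminant of x^3 + (2)*x^2 + (-8)*x + (1): Δ = 1957. Since Δ is not a rational square, the Galois group is not contained in A_3; it must be the full S_3 (irreducibility of the cubic rules out anything smaller).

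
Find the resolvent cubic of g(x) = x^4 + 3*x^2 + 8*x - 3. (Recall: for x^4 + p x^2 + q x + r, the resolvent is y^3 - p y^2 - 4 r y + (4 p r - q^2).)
h(y) = y^3 - 3*y^2 + 12*y - 100

Identify coefficients: p = 3, q = 8, r = -3.
Plug into h(y) = y^3 - p y^2 - 4 r y + (4 p r - q^2):
  h(y) = y^3 - (3) y^2 - 4*(-3) y + (4*(3)*(-3) - (8)^2)
       = y^3 + (-3) y^2 + (12) y + (-100).
Simplifying: h(y) = y^3 - 3*y^2 + 12*y - 100.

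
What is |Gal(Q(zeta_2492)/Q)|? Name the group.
|Gal(Q(zeta_2492)/Q)| = phi(2492) = 1056; group ≅ (Z/2492Z)^* ≅ Z/2Z × Z/6Z × Z/88Z

The n-th cyclotomic polynomial Φ_2492(x) is the minimal polynomial of zeta_2492 over Q and has degree phi(2492) = 1056. So Q(zeta_2492) is a degree-1056 Galois extension with Galois group (Z/2492Z)^*. By CRT, (Z/2492Z)^* ≅ (Z/4Z)^* × (Z/7Z)^* × (Z/89Z)^*. Each prime-power unit group is (Z/4Z)^* ≅ Z/2Z; (Z/7Z)^* ≅ Z/6Z; (Z/89Z)^* ≅ Z/88Z. Hence Gal(Q(zeta_2492)/Q) ≅ Z/2Z × Z/6Z × Z/88Z.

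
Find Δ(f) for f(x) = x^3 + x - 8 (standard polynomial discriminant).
Δ = -1732

For a depressed cubic x^3 + p x + q the discriminant is Δ = -4 p^3 - 27 q^2 = -4*(1)^3 - 27*(-8)^2 = -4 - 1728 = -1732.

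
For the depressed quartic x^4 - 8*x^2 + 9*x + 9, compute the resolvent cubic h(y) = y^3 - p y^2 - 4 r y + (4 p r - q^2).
h(y) = y^3 + 8*y^2 - 36*y - 369

Identify coefficients: p = -8, q = 9, r = 9.
Plug into h(y) = y^3 - p y^2 - 4 r y + (4 p r - q^2):
  h(y) = y^3 - (-8) y^2 - 4*(9) y + (4*(-8)*(9) - (9)^2)
       = y^3 + (8) y^2 + (-36) y + (-369).
Simplifying: h(y) = y^3 + 8*y^2 - 36*y - 369.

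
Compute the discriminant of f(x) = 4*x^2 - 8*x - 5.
Δ = 144

For a quadratic a x^2 + b x + c the discriminant is Δ = b^2 - 4ac = (-8)^2 - 4*(4)*(-5) = 64 - (-80) = 144.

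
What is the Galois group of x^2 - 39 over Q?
Gal(K/Q) = Z/2Z (cyclic of order 2)

x^2 - 39 is irreducible over Q since 39 is not a rational square. The splitting field Q(sqrt(39)) has degree 2 over Q, and its unique nontrivial automorphism is sqrt(39) ↦ -sqrt(39). Hence Gal(Q(sqrt(39))/Q) = Z/2Z.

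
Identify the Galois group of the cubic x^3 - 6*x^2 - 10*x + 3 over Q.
Gal(K/Q) = S_3 (symmetric group of order 6)

Compute the discriminant of x^3 + (-6)*x^2 + (-10)*x + (3): Δ = 13189. Since Δ is not a rational square, the Galois group is not contained in A_3; it must be the full S_3 (irreducibility of the cubic rules out anything smaller).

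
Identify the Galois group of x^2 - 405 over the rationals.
Gal(K/Q) = Z/2Z (cyclic of order 2)

x^2 - 405 is irreducible over Q since 405 is not a rational square. The splitting field Q(sqrt(405)) has degree 2 over Q, and its unique nontrivial automorphism is sqrt(405) ↦ -sqrt(405). Hence Gal(Q(sqrt(405))/Q) = Z/2Z.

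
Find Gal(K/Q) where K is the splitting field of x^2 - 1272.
Gal(K/Q) = Z/2Z (cyclic of order 2)

x^2 - 1272 is irreducible over Q since 1272 is not a rational square. The splitting field Q(sqrt(1272)) has degree 2 over Q, and its unique nontrivial automorphism is sqrt(1272) ↦ -sqrt(1272). Hence Gal(Q(sqrt(1272))/Q) = Z/2Z.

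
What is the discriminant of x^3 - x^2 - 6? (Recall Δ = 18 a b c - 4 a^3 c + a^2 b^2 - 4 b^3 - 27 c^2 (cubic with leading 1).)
Δ = -996

For x^3 + a x^2 + b x + c the discriminant is Δ = 18 a b c - 4 a^3 c + a^2 b^2 - 4 b^3 - 27 c^2.
Plug a = -1, b = 0, c = -6:
  18*(-1)*(0)*(-6) - 4*(-1)^3*(-6) + (-1)^2*(0)^2 - 4*(0)^3 - 27*(-6)^2
  = 0 + (-24) + 0 + (0) + (-972)
  = -996.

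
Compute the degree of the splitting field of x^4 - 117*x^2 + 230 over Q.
[K:Q] = 4

f factors as (x^2 - 2)(x^2 - 115); the splitting field is K = Q(sqrt(2), sqrt(115)). Since 2, 115, and 230 are all non-squares in Q, the three subfields Q(sqrt(2)), Q(sqrt(115)), Q(sqrt(230)) are distinct degree-2 extensions, so [K:Q] = 4 (Klein four Galois group).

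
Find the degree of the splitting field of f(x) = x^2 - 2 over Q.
[K:Q] = 2

The polynomial x^2 - 2 is irreducible over Q since 2 is not a perfect square. Its splitting field is Q(sqrt(2)), which has degree 2 over Q.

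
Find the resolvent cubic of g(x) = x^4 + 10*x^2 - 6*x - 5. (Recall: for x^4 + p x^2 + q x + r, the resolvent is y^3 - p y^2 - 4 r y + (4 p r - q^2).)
h(y) = y^3 - 10*y^2 + 20*y - 236

Identify coefficients: p = 10, q = -6, r = -5.
Plug into h(y) = y^3 - p y^2 - 4 r y + (4 p r - q^2):
  h(y) = y^3 - (10) y^2 - 4*(-5) y + (4*(10)*(-5) - (-6)^2)
       = y^3 + (-10) y^2 + (20) y + (-236).
Simplifying: h(y) = y^3 - 10*y^2 + 20*y - 236.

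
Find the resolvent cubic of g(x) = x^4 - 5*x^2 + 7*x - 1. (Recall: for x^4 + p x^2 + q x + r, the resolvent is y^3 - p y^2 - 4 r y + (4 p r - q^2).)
h(y) = y^3 + 5*y^2 + 4*y - 29

Identify coefficients: p = -5, q = 7, r = -1.
Plug into h(y) = y^3 - p y^2 - 4 r y + (4 p r - q^2):
  h(y) = y^3 - (-5) y^2 - 4*(-1) y + (4*(-5)*(-1) - (7)^2)
       = y^3 + (5) y^2 + (4) y + (-29).
Simplifying: h(y) = y^3 + 5*y^2 + 4*y - 29.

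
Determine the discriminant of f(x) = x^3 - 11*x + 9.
Δ = 3137

For a depressed cubic x^3 + p x + q the discriminant is Δ = -4 p^3 - 27 q^2 = -4*(-11)^3 - 27*(9)^2 = 5324 - 2187 = 3137.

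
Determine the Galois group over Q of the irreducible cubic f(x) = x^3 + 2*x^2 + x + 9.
Gal(K/Q) = S_3 (symmetric group of order 6)

Compute the discriminant of x^3 + (2)*x^2 + (1)*x + (9): Δ = -2151. Since Δ is not a rational square, the Galois group is not contained in A_3; it must be the full S_3 (irreducibility of the cubic rules out anything smaller).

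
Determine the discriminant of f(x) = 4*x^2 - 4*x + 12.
Δ = -176

For a quadratic a x^2 + b x + c the discriminant is Δ = b^2 - 4ac = (-4)^2 - 4*(4)*(12) = 16 - (192) = -176.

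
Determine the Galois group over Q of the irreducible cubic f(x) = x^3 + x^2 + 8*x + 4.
Gal(K/Q) = S_3 (symmetric group of order 6)

Compute the discriminant of x^3 + (1)*x^2 + (8)*x + (4): Δ = -1856. Since Δ is not a rational square, the Galois group is not contained in A_3; it must be the full S_3 (irreducibility of the cubic rules out anything smaller).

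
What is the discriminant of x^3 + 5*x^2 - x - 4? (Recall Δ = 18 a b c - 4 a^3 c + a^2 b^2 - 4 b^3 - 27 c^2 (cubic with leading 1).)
Δ = 1957

For x^3 + a x^2 + b x + c the discriminant is Δ = 18 a b c - 4 a^3 c + a^2 b^2 - 4 b^3 - 27 c^2.
Plug a = 5, b = -1, c = -4:
  18*(5)*(-1)*(-4) - 4*(5)^3*(-4) + (5)^2*(-1)^2 - 4*(-1)^3 - 27*(-4)^2
  = 360 + (2000) + 25 + (4) + (-432)
  = 1957.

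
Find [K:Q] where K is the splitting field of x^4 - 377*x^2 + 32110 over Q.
[K:Q] = 4

f factors as (x^2 - 130)(x^2 - 247); the splitting field is K = Q(sqrt(130), sqrt(247)). Since 130, 247, and 32110 are all non-squares in Q, the three subfields Q(sqrt(130)), Q(sqrt(247)), Q(sqrt(32110)) are distinct degree-2 extensions, so [K:Q] = 4 (Klein four Galois group).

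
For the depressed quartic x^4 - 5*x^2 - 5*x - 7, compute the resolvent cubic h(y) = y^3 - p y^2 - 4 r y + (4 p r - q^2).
h(y) = y^3 + 5*y^2 + 28*y + 115

Identify coefficients: p = -5, q = -5, r = -7.
Plug into h(y) = y^3 - p y^2 - 4 r y + (4 p r - q^2):
  h(y) = y^3 - (-5) y^2 - 4*(-7) y + (4*(-5)*(-7) - (-5)^2)
       = y^3 + (5) y^2 + (28) y + (115).
Simplifying: h(y) = y^3 + 5*y^2 + 28*y + 115.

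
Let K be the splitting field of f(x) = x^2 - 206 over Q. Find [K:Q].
[K:Q] = 2

The polynomial x^2 - 206 is irreducible over Q since 206 is not a perfect square. Its splitting field is Q(sqrt(206)), which has degree 2 over Q.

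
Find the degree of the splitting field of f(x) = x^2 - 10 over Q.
[K:Q] = 2

The polynomial x^2 - 10 is irreducible over Q since 10 is not a perfect square. Its splitting field is Q(sqrt(10)), which has degree 2 over Q.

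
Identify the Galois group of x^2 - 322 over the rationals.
Gal(K/Q) = Z/2Z (cyclic of order 2)

x^2 - 322 is irreducible over Q since 322 is not a rational square. The splitting field Q(sqrt(322)) has degree 2 over Q, and its unique nontrivial automorphism is sqrt(322) ↦ -sqrt(322). Hence Gal(Q(sqrt(322))/Q) = Z/2Z.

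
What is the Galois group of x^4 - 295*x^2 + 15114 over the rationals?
Gal(K/Q) = V_4 (Klein four-group, Z/2Z × Z/2Z)

f factors as (x^2 - 229)(x^2 - 66), so the splitting field is K = Q(sqrt(229), sqrt(66)). The elements 229, 66, 15114 are all non-squares in Q, so sqrt(229) and sqrt(66) generate independent quadratic extensions. Thus [K:Q] = 4 and Gal(K/Q) is generated by the two order-2 automorphisms sqrt(229) ↦ -sqrt(229) and sqrt(66) ↦ -sqrt(66), giving V_4.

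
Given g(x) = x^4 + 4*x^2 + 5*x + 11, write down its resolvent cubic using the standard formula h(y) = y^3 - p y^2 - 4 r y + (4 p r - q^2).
h(y) = y^3 - 4*y^2 - 44*y + 151

Identify coefficients: p = 4, q = 5, r = 11.
Plug into h(y) = y^3 - p y^2 - 4 r y + (4 p r - q^2):
  h(y) = y^3 - (4) y^2 - 4*(11) y + (4*(4)*(11) - (5)^2)
       = y^3 + (-4) y^2 + (-44) y + (151).
Simplifying: h(y) = y^3 - 4*y^2 - 44*y + 151.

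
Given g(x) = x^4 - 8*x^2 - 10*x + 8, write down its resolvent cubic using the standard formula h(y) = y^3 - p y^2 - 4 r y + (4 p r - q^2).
h(y) = y^3 + 8*y^2 - 32*y - 356

Identify coefficients: p = -8, q = -10, r = 8.
Plug into h(y) = y^3 - p y^2 - 4 r y + (4 p r - q^2):
  h(y) = y^3 - (-8) y^2 - 4*(8) y + (4*(-8)*(8) - (-10)^2)
       = y^3 + (8) y^2 + (-32) y + (-356).
Simplifying: h(y) = y^3 + 8*y^2 - 32*y - 356.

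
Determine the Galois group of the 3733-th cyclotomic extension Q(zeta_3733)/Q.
|Gal(Q(zeta_3733)/Q)| = phi(3733) = 3732; group ≅ (Z/3733Z)^* ≅ Z/3732Z

The n-th cyclotomic polynomial Φ_3733(x) is the minimal polynomial of zeta_3733 over Q and has degree phi(3733) = 3732. So Q(zeta_3733) is a degree-3732 Galois extension with Galois group (Z/3733Z)^*. (Z/3733Z)^* is cyclic since 3733 is an odd prime power (or 4). Hence Gal(Q(zeta_3733)/Q) ≅ Z/3732Z.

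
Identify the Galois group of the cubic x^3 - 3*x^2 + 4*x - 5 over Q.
Gal(K/Q) = S_3 (symmetric group of order 6)

Compute the discriminant of x^3 + (-3)*x^2 + (4)*x + (-5): Δ = -247. Since Δ is not a rational square, the Galois group is not contained in A_3; it must be the full S_3 (irreducibility of the cubic rules out anything smaller).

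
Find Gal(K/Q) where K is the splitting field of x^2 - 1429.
Gal(K/Q) = Z/2Z (cyclic of order 2)

x^2 - 1429 is irreducible over Q since 1429 is not a rational square. The splitting field Q(sqrt(1429)) has degree 2 over Q, and its unique nontrivial automorphism is sqrt(1429) ↦ -sqrt(1429). Hence Gal(Q(sqrt(1429))/Q) = Z/2Z.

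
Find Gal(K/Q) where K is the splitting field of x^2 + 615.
Gal(K/Q) = Z/2Z (cyclic of order 2)

x^2 + 615 is irreducible over Q since -615 is not a rational square. The splitting field Q(sqrt(-615)) has degree 2 over Q, and its unique nontrivial automorphism is sqrt(-615) ↦ -sqrt(-615). Hence Gal(Q(sqrt(-615))/Q) = Z/2Z.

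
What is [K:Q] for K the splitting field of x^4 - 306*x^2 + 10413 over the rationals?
[K:Q] = 4

f factors as (x^2 - 267)(x^2 - 39); the splitting field is K = Q(sqrt(267), sqrt(39)). Since 267, 39, and 10413 are all non-squares in Q, the three subfields Q(sqrt(267)), Q(sqrt(39)), Q(sqrt(10413)) are distinct degree-2 extensions, so [K:Q] = 4 (Klein four Galois group).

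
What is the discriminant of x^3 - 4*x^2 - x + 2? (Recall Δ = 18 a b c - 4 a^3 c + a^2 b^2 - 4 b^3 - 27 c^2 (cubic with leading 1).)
Δ = 568

For x^3 + a x^2 + b x + c the discriminant is Δ = 18 a b c - 4 a^3 c + a^2 b^2 - 4 b^3 - 27 c^2.
Plug a = -4, b = -1, c = 2:
  18*(-4)*(-1)*(2) - 4*(-4)^3*(2) + (-4)^2*(-1)^2 - 4*(-1)^3 - 27*(2)^2
  = 144 + (512) + 16 + (4) + (-108)
  = 568.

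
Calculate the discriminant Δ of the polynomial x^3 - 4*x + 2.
Δ = 148

For a depressed cubic x^3 + p x + q the discriminant is Δ = -4 p^3 - 27 q^2 = -4*(-4)^3 - 27*(2)^2 = 256 - 108 = 148.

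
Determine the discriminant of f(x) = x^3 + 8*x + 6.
Δ = -3020

For x^3 + a x^2 + b x + c the discriminant is Δ = 18 a b c - 4 a^3 c + a^2 b^2 - 4 b^3 - 27 c^2.
Plug a = 0, b = 8, c = 6:
  18*(0)*(8)*(6) - 4*(0)^3*(6) + (0)^2*(8)^2 - 4*(8)^3 - 27*(6)^2
  = 0 + (0) + 0 + (-2048) + (-972)
  = -3020.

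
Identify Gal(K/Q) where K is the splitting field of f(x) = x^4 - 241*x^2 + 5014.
Gal(K/Q) = V_4 (Klein four-group, Z/2Z × Z/2Z)

f factors as (x^2 - 218)(x^2 - 23), so the splitting field is K = Q(sqrt(218), sqrt(23)). The elements 218, 23, 5014 are all non-squares in Q, so sqrt(218) and sqrt(23) generate independent quadratic extensions. Thus [K:Q] = 4 and Gal(K/Q) is generated by the two order-2 automorphisms sqrt(218) ↦ -sqrt(218) and sqrt(23) ↦ -sqrt(23), giving V_4.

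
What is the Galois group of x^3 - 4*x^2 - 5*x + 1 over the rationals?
Gal(K/Q) = S_3 (symmetric group of order 6)

Compute the discriminant of x^3 + (-4)*x^2 + (-5)*x + (1): Δ = 1489. Since Δ is not a rational square, the Galois group is not contained in A_3; it must be the full S_3 (irreducibility of the cubic rules out anything smaller).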